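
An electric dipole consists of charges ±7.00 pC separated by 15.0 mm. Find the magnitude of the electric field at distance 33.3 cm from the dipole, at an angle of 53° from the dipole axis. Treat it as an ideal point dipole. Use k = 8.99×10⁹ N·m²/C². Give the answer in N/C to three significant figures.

E ≈ 0.0369 N/C

Dipole moment p = qd = (7.00×10⁻¹² C)(0.0150 m) = 1.05×10⁻¹³ C·m.
At angle θ the dipole field magnitude is E = (kp/r³)·√(1 + 3cos²θ).
kp/r³ = (8.99×10⁹)(1.05×10⁻¹³) / (0.333)³ = 0.02556 N/C.
√(1 + 3cos²53°) = √(1 + 3·0.3622) = √2.0865 ≈ 1.4445.
E ≈ 0.02556 × 1.444 = 0.03693 N/C.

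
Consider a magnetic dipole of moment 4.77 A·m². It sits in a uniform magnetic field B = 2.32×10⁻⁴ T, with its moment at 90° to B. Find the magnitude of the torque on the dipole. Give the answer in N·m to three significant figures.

Torque on a magnetic dipole: τ = mB sinθ.
τ = (4.77)(2.32×10⁻⁴)·sin90° = 0.001107 N·m.

τ ≈ 0.00111 N·m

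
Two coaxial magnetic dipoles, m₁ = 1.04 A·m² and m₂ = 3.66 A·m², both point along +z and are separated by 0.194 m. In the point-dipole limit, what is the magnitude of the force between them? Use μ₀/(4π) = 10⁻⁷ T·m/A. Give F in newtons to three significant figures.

On-axis B of dipole 1: B = (μ₀/4π)·2m₁/r³. Force on dipole 2: F = m₂·dB/dr.
dB/dr = −(μ₀/4π)·6m₁/r⁴, so |F| = (μ₀/4π)·6m₁m₂/r⁴.
F = 6(10⁻⁷)(1.04)(3.66)/(0.194)⁴ = 0.001612 N.

F ≈ 0.00161 N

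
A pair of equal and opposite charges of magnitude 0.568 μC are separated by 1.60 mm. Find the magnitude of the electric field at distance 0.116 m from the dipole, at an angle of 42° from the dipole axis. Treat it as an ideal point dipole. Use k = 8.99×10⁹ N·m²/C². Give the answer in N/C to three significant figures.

E ≈ 8530 N/C

Dipole moment p = qd = (5.68×10⁻⁷ C)(0.00160 m) = 9.088×10⁻¹⁰ C·m.
At angle θ the dipole field magnitude is E = (kp/r³)·√(1 + 3cos²θ).
kp/r³ = (8.99×10⁹)(9.088×10⁻¹⁰) / (0.116)³ = 5234 N/C.
√(1 + 3cos²42°) = √(1 + 3·0.5523) = √2.6568 ≈ 1.6300.
E ≈ 5234 × 1.630 = 8532 N/C.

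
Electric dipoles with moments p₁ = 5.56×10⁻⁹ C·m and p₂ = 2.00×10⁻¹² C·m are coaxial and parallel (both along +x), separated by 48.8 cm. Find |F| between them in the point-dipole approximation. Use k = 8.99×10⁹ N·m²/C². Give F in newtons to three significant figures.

On-axis field of dipole 1 at distance r: E = 2kp₁/r³. Force on dipole 2 is F = p₂·dE/dr (gradient along axis).
dE/dr = −6kp₁/r⁴, so |F| = 6kp₁p₂/r⁴ (attractive for aligned moments).
F = 6(8.99×10⁹)(5.56×10⁻⁹)(2.00×10⁻¹²)/(0.488)⁴ = 1.058×10⁻⁸ N.

F ≈ 1.06×10⁻⁸ N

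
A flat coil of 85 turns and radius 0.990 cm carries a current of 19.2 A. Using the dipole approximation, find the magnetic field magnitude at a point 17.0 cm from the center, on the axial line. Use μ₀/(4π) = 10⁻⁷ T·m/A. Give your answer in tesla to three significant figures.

m = NIA = NIπa² = 85·(19.2)·π·(0.00990)² = 0.5025 A·m².
On axis B = (μ₀/4π)·2m/r³.
B = 2·(10⁻⁷)·(0.5025) / (0.170)³ = 2.046×10⁻⁵ T.

B ≈ 2.05×10⁻⁵ T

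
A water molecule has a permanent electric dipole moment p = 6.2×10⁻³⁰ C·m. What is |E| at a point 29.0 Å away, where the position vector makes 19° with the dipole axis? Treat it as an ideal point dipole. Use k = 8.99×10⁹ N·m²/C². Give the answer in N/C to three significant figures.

E ≈ 4.39×10⁶ N/C

At angle θ the dipole field magnitude is E = (kp/r³)·√(1 + 3cos²θ).
kp/r³ = (8.99×10⁹)(6.20×10⁻³⁰) / (2.90×10⁻⁹)³ = 2.285×10⁶ N/C.
√(1 + 3cos²19°) = √(1 + 3·0.8940) = √3.6820 ≈ 1.9189.
E ≈ 2.285×10⁶ × 1.919 = 4.385×10⁶ N/C.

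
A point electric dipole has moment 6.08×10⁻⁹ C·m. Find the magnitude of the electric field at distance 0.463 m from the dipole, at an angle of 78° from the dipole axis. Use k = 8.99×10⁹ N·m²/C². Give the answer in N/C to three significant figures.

At angle θ the dipole field magnitude is E = (kp/r³)·√(1 + 3cos²θ).
kp/r³ = (8.99×10⁹)(6.08×10⁻⁹) / (0.463)³ = 550.7 N/C.
√(1 + 3cos²78°) = √(1 + 3·0.0432) = √1.1297 ≈ 1.0629.
E ≈ 550.7 × 1.063 = 585.3 N/C.

E ≈ 585 N/C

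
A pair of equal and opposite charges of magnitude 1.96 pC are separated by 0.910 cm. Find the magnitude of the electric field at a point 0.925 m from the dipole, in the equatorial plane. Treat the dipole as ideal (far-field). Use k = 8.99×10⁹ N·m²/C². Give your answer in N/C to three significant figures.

Dipole moment p = qd = (1.96×10⁻¹² C)(0.00910 m) = 1.784×10⁻¹⁴ C·m.
In the equatorial plane E = kp/r³.
E = (8.99×10⁹)(1.784×10⁻¹⁴) / (0.925)³ = 2.026×10⁻⁴ N/C.

E ≈ 2.03×10⁻⁴ N/C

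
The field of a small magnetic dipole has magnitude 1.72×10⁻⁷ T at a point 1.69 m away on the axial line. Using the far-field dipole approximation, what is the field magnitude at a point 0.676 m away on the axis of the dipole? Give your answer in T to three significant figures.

B ≈ 2.69×10⁻⁶ T

Dipole fields scale as 1/r³ in the far field; the geometry is the same at both points.
B₂ = B₁ · (r₁/r₂)³ = 1.72×10⁻⁷ · (1.69/0.676)³.
(r₁/r₂)³ = (2.5)³ = 15.62.
B₂ ≈ 2.687×10⁻⁶ T.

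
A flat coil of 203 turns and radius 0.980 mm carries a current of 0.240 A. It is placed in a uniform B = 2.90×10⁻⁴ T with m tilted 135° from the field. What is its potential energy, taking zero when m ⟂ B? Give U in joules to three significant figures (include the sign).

m = NIA = NIπa² = 203·(0.240)·π·(9.80×10⁻⁴)² = 1.47×10⁻⁴ A·m².
U = −m·B = −mB cosθ.
U = −(1.47×10⁻⁴)(2.90×10⁻⁴)·cos135° = 3.014×10⁻⁸ J.

U ≈ 3.01×10⁻⁸ J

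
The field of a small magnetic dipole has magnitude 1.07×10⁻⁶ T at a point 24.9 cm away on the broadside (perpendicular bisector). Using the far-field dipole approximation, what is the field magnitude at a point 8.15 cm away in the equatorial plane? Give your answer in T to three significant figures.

B ≈ 3.05×10⁻⁵ T

Dipole fields scale as 1/r³ in the far field; the geometry is the same at both points.
B₂ = B₁ · (r₁/r₂)³ = 1.07×10⁻⁶ · (24.9/8.15)³.
(r₁/r₂)³ = (3.055)³ = 28.52.
B₂ ≈ 3.051×10⁻⁵ T.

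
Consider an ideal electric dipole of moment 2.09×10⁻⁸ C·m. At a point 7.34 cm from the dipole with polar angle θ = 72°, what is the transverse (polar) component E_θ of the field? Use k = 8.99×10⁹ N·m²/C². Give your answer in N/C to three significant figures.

E_θ ≈ 4.52×10⁵ N/C

For a dipole, E_θ = (kp sinθ)/r³.
kp/r³ = (8.99×10⁹)(2.09×10⁻⁸)/(0.0734)³ = 4.751×10⁵ N/C.
E_θ = 4.751×10⁵·sin72° = 4.519×10⁵ N/C.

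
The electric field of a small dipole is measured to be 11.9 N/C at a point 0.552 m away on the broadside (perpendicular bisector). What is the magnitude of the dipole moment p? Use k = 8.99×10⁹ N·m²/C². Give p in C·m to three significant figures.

p ≈ 2.23×10⁻¹⁰ C·m

In the equatorial plane E = kp/r³, so p = Er³/(k).
p = (11.9)·(0.552)³ / (8.99×10⁹) = 2.226×10⁻¹⁰ C·m.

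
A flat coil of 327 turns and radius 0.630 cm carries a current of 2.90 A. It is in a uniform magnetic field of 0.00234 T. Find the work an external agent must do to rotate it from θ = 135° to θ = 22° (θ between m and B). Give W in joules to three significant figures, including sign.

m = NIA = NIπa² = 327·(2.90)·π·(0.00630)² = 0.1182 A·m².
W_ext = ΔU = −mB cosθ₂ + mB cosθ₁ = mB(cosθ₁ − cosθ₂).
W = (0.1182)(0.00234)·(cos135° − cos22°) = (2.766×10⁻⁴)·(-1.6343) = -4.520×10⁻⁴ J.

W ≈ -4.52×10⁻⁴ J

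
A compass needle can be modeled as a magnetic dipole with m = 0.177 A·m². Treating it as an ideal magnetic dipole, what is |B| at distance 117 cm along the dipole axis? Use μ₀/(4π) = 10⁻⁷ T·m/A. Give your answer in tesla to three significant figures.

B ≈ 2.21×10⁻⁸ T

On axis B = (μ₀/4π)·2m/r³.
B = 2·(10⁻⁷)·(0.177) / (1.17)³ = 2.210×10⁻⁸ T.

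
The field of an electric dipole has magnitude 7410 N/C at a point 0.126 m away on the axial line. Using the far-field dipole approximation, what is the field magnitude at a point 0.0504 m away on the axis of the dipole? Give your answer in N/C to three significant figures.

Dipole fields scale as 1/r³ in the far field; the geometry is the same at both points.
E₂ = E₁ · (r₁/r₂)³ = 7410 · (0.126/0.0504)³.
(r₁/r₂)³ = (2.5)³ = 15.62.
E₂ ≈ 1.158×10⁵ N/C.

E ≈ 1.16×10⁵ N/C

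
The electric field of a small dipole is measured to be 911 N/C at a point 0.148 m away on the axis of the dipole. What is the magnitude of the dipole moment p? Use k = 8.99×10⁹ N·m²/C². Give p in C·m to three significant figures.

p ≈ 1.64×10⁻¹⁰ C·m

On axis E = 2kp/r³, so p = Er³/(2k).
p = (911)·(0.148)³ / (2·8.99×10⁹) = 1.643×10⁻¹⁰ C·m.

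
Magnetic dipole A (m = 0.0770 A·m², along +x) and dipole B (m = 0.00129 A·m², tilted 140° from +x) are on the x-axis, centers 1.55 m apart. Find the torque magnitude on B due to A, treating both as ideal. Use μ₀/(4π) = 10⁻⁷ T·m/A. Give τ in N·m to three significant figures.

Dipole B is on the axis of dipole A, so B₁ there is axial: B₁ = (μ₀/4π)·2m₁/r³ along +x.
B₁ = 2(10⁻⁷)(0.0770)/(1.55)³ = 4.135×10⁻⁹ T.
τ = m₂ B₁ sinθ.
τ = (0.00129)(4.135×10⁻⁹)·sin140° = 3.429×10⁻¹² N·m.

τ ≈ 3.43×10⁻¹² N·m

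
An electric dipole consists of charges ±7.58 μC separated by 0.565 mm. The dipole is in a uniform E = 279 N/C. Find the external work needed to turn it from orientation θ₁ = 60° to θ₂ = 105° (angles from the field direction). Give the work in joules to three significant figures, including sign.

W ≈ 9.07×10⁻⁷ J

Dipole moment p = qd = (7.58×10⁻⁶ C)(5.65×10⁻⁴ m) = 4.283×10⁻⁹ C·m.
W_ext = ΔU = U(θ₂) − U(θ₁) = −pE cosθ₂ − (−pE cosθ₁) = pE(cosθ₁ − cosθ₂).
W = (4.283×10⁻⁹)(279)·(cos60° − cos105°) = (1.195×10⁻⁶)·(+0.7588) = 9.068×10⁻⁷ J.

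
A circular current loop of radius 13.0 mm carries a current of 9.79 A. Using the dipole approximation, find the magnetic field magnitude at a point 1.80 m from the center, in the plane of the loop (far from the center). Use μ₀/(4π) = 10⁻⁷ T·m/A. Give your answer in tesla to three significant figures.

Magnetic moment m = IA = Iπa² = (9.79)·π·(0.0130)² = 0.005198 A·m².
In the equatorial plane B = (μ₀/4π)·m/r³ (half the axial value).
B = (10⁻⁷)·(0.005198) / (1.80)³ = 8.913×10⁻¹¹ T.

B ≈ 8.91×10⁻¹¹ T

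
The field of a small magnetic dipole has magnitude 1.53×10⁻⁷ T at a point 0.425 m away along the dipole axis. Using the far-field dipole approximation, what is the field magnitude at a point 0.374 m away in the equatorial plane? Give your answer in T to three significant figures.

B ≈ 1.12×10⁻⁷ T

Dipole fields scale as 1/r³ in the far field.
The axial field is twice the equatorial field at the same r, so the geometry factor is 1/2.
B₂ = B₁ · (1/2) · (r₁/r₂)³ = 1.53×10⁻⁷ · 0.5 · (0.425/0.374)³.
(r₁/r₂)³ = (1.136)³ = 1.467.
B₂ ≈ 1.123×10⁻⁷ T.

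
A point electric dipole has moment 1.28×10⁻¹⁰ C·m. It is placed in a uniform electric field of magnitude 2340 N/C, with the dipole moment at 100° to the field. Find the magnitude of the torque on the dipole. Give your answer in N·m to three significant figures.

τ ≈ 2.95×10⁻⁷ N·m

Torque on an electric dipole: τ = pE sinθ.
τ = (1.28×10⁻¹⁰)(2340)·sin100° = 2.950×10⁻⁷ N·m.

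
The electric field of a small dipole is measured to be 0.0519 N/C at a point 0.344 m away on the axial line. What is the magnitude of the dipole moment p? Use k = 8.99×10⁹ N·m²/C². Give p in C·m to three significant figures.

p ≈ 1.18×10⁻¹³ C·m

On axis E = 2kp/r³, so p = Er³/(2k).
p = (0.0519)·(0.344)³ / (2·8.99×10⁹) = 1.175×10⁻¹³ C·m.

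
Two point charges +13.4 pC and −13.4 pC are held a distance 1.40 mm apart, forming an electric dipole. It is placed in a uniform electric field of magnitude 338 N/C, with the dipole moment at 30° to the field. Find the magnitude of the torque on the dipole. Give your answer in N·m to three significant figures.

Dipole moment p = qd = (1.34×10⁻¹¹ C)(0.00140 m) = 1.876×10⁻¹⁴ C·m.
Torque on an electric dipole: τ = pE sinθ.
τ = (1.876×10⁻¹⁴)(338)·sin30° = 3.170×10⁻¹² N·m.

τ ≈ 3.17×10⁻¹² N·m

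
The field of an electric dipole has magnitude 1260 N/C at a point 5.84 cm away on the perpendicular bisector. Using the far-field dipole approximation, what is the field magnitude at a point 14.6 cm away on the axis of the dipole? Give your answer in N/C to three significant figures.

E ≈ 161 N/C

Dipole fields scale as 1/r³ in the far field.
The axial field is twice the equatorial field at the same r, so the geometry factor is 2/1.
E₂ = E₁ · (2/1) · (r₁/r₂)³ = 1260 · 2 · (5.84/14.6)³.
(r₁/r₂)³ = (0.4)³ = 0.064.
E₂ ≈ 161.3 N/C.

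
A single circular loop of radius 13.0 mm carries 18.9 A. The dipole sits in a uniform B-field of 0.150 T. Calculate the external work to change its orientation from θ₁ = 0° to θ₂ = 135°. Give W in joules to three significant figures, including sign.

Magnetic moment m = IA = Iπa² = (18.9)·π·(0.0130)² = 0.01003 A·m².
W_ext = ΔU = −mB cosθ₂ + mB cosθ₁ = mB(cosθ₁ − cosθ₂).
W = (0.01003)(0.150)·(cos0° − cos135°) = (0.001504)·(+1.7071) = 0.002568 J.

W ≈ 0.00257 J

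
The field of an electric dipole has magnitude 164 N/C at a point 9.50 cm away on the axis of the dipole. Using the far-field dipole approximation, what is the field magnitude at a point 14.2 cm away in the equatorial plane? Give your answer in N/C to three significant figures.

Dipole fields scale as 1/r³ in the far field.
The axial field is twice the equatorial field at the same r, so the geometry factor is 1/2.
E₂ = E₁ · (1/2) · (r₁/r₂)³ = 164 · 0.5 · (9.50/14.2)³.
(r₁/r₂)³ = (0.669)³ = 0.2994.
E₂ ≈ 24.55 N/C.

E ≈ 24.6 N/C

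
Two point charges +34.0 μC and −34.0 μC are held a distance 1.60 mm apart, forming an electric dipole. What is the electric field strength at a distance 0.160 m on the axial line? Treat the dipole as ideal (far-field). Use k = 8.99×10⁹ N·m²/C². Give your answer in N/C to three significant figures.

Dipole moment p = qd = (3.40×10⁻⁵ C)(0.00160 m) = 5.44×10⁻⁸ C·m.
On the dipole axis E = 2kp/r³.
E = 2·(8.99×10⁹)(5.44×10⁻⁸) / (0.160)³ = 2.388×10⁵ N/C.

E ≈ 2.39×10⁵ N/C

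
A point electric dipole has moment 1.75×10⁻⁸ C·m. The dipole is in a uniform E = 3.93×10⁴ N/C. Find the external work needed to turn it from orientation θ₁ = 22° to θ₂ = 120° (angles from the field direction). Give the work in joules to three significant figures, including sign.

W ≈ 9.82×10⁻⁴ J

W_ext = ΔU = U(θ₂) − U(θ₁) = −pE cosθ₂ − (−pE cosθ₁) = pE(cosθ₁ − cosθ₂).
W = (1.75×10⁻⁸)(3.93×10⁴)·(cos22° − cos120°) = (6.878×10⁻⁴)·(+1.4272) = 9.815×10⁻⁴ J.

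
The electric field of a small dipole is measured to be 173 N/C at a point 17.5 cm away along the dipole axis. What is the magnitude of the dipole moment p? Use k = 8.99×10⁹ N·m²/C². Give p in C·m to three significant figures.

On axis E = 2kp/r³, so p = Er³/(2k).
p = (173)·(0.175)³ / (2·8.99×10⁹) = 5.157×10⁻¹¹ C·m.

p ≈ 5.16×10⁻¹¹ C·m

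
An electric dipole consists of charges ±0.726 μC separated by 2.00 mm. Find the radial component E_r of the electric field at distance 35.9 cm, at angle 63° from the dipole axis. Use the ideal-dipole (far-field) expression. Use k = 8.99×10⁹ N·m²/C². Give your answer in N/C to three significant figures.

Dipole moment p = qd = (7.26×10⁻⁷ C)(0.00200 m) = 1.452×10⁻⁹ C·m.
For a dipole, E_r = (2kp cosθ)/r³.
kp/r³ = (8.99×10⁹)(1.452×10⁻⁹)/(0.359)³ = 282.1 N/C.
E_r = 2·282.1·cos63° = 256.2 N/C.

E_r ≈ 256 N/C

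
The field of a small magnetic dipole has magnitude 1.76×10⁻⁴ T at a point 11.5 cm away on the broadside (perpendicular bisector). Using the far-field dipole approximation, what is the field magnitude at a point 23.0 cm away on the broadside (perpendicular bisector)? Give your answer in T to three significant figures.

Dipole fields scale as 1/r³ in the far field; the geometry is the same at both points.
B₂ = B₁ · (r₁/r₂)³ = 1.76×10⁻⁴ · (11.5/23.0)³.
(r₁/r₂)³ = (0.5)³ = 0.125.
B₂ ≈ 2.200×10⁻⁵ T.

B ≈ 2.20×10⁻⁵ T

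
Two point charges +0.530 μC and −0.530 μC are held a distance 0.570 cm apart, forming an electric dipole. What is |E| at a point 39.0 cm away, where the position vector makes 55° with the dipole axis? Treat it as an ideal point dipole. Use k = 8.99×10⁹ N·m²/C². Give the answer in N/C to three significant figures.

Dipole moment p = qd = (5.30×10⁻⁷ C)(0.00570 m) = 3.021×10⁻⁹ C·m.
At angle θ the dipole field magnitude is E = (kp/r³)·√(1 + 3cos²θ).
kp/r³ = (8.99×10⁹)(3.021×10⁻⁹) / (0.390)³ = 457.8 N/C.
√(1 + 3cos²55°) = √(1 + 3·0.3290) = √1.9870 ≈ 1.4096.
E ≈ 457.8 × 1.410 = 645.4 N/C.

E ≈ 645 N/C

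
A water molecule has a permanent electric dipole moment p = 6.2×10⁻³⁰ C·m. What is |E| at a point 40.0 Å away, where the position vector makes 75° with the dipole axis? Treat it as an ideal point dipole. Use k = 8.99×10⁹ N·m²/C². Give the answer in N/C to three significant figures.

E ≈ 9.54×10⁵ N/C

At angle θ the dipole field magnitude is E = (kp/r³)·√(1 + 3cos²θ).
kp/r³ = (8.99×10⁹)(6.20×10⁻³⁰) / (4.00×10⁻⁹)³ = 8.709×10⁵ N/C.
√(1 + 3cos²75°) = √(1 + 3·0.0670) = √1.2010 ≈ 1.0959.
E ≈ 8.709×10⁵ × 1.096 = 9.544×10⁵ N/C.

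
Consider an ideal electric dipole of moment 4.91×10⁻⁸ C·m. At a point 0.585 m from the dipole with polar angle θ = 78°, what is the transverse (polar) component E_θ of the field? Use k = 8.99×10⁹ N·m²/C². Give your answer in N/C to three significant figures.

For a dipole, E_θ = (kp sinθ)/r³.
kp/r³ = (8.99×10⁹)(4.91×10⁻⁸)/(0.585)³ = 2205 N/C.
E_θ = 2205·sin78° = 2157 N/C.

E_θ ≈ 2160 N/C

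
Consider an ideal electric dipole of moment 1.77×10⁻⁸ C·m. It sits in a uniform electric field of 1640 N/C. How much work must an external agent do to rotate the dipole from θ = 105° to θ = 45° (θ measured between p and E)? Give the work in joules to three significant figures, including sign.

W ≈ -2.80×10⁻⁵ J

W_ext = ΔU = U(θ₂) − U(θ₁) = −pE cosθ₂ − (−pE cosθ₁) = pE(cosθ₁ − cosθ₂).
W = (1.77×10⁻⁸)(1640)·(cos105° − cos45°) = (2.903×10⁻⁵)·(-0.9659) = -2.804×10⁻⁵ J.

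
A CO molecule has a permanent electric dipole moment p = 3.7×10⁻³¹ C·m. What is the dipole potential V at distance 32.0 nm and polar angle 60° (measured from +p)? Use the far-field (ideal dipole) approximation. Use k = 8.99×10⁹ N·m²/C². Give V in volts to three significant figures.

The dipole potential is V = kp cosθ / r².
V = (8.99×10⁹)(3.70×10⁻³¹)·cos60° / (3.20×10⁻⁸)² = 1.624×10⁻⁶ V.

V ≈ 1.62×10⁻⁶ V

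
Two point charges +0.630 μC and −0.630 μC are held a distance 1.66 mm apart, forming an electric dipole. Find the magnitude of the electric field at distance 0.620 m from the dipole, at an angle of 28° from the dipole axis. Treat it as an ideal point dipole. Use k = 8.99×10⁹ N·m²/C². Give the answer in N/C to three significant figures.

Dipole moment p = qd = (6.30×10⁻⁷ C)(0.00166 m) = 1.046×10⁻⁹ C·m.
At angle θ the dipole field magnitude is E = (kp/r³)·√(1 + 3cos²θ).
kp/r³ = (8.99×10⁹)(1.046×10⁻⁹) / (0.620)³ = 39.46 N/C.
√(1 + 3cos²28°) = √(1 + 3·0.7796) = √3.3388 ≈ 1.8272.
E ≈ 39.46 × 1.827 = 72.10 N/C.

E ≈ 72.1 N/C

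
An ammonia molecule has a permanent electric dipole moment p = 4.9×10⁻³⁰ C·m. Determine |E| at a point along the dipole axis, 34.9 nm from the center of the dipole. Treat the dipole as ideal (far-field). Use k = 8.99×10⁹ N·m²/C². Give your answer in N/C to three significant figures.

On the dipole axis E = 2kp/r³.
E = 2·(8.99×10⁹)(4.90×10⁻³⁰) / (3.49×10⁻⁸)³ = 2073 N/C.

E ≈ 2070 N/C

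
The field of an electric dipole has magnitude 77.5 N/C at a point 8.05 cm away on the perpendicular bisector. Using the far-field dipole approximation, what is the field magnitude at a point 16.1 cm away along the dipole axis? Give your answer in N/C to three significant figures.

Dipole fields scale as 1/r³ in the far field.
The axial field is twice the equatorial field at the same r, so the geometry factor is 2/1.
E₂ = E₁ · (2/1) · (r₁/r₂)³ = 77.5 · 2 · (8.05/16.1)³.
(r₁/r₂)³ = (0.5)³ = 0.125.
E₂ ≈ 19.38 N/C.

E ≈ 19.4 N/C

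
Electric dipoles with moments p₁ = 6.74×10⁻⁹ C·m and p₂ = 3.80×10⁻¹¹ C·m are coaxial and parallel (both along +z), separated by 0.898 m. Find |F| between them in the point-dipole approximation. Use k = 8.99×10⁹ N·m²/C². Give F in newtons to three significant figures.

F ≈ 2.12×10⁻⁸ N

On-axis field of dipole 1 at distance r: E = 2kp₁/r³. Force on dipole 2 is F = p₂·dE/dr (gradient along axis).
dE/dr = −6kp₁/r⁴, so |F| = 6kp₁p₂/r⁴ (attractive for aligned moments).
F = 6(8.99×10⁹)(6.74×10⁻⁹)(3.80×10⁻¹¹)/(0.898)⁴ = 2.124×10⁻⁸ N.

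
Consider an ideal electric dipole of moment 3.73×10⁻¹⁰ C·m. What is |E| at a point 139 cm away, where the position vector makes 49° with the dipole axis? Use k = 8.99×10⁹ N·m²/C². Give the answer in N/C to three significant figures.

E ≈ 1.89 N/C

At angle θ the dipole field magnitude is E = (kp/r³)·√(1 + 3cos²θ).
kp/r³ = (8.99×10⁹)(3.73×10⁻¹⁰) / (1.39)³ = 1.249 N/C.
√(1 + 3cos²49°) = √(1 + 3·0.4304) = √2.2912 ≈ 1.5137.
E ≈ 1.249 × 1.514 = 1.890 N/C.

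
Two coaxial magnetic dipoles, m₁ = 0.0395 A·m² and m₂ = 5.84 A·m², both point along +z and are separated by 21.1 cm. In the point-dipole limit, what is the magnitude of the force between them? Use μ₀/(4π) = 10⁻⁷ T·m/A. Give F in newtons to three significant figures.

On-axis B of dipole 1: B = (μ₀/4π)·2m₁/r³. Force on dipole 2: F = m₂·dB/dr.
dB/dr = −(μ₀/4π)·6m₁/r⁴, so |F| = (μ₀/4π)·6m₁m₂/r⁴.
F = 6(10⁻⁷)(0.0395)(5.84)/(0.211)⁴ = 6.983×10⁻⁵ N.

F ≈ 6.98×10⁻⁵ N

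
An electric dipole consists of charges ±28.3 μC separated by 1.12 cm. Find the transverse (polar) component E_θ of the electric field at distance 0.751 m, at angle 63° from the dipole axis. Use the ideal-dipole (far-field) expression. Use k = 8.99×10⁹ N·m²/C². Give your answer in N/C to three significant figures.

Dipole moment p = qd = (2.83×10⁻⁵ C)(0.0112 m) = 3.17×10⁻⁷ C·m.
For a dipole, E_θ = (kp sinθ)/r³.
kp/r³ = (8.99×10⁹)(3.17×10⁻⁷)/(0.751)³ = 6728 N/C.
E_θ = 6728·sin63° = 5995 N/C.

E_θ ≈ 5990 N/C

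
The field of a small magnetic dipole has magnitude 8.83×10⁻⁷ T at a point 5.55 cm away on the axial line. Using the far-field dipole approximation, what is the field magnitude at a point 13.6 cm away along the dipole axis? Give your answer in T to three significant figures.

Dipole fields scale as 1/r³ in the far field; the geometry is the same at both points.
B₂ = B₁ · (r₁/r₂)³ = 8.83×10⁻⁷ · (5.55/13.6)³.
(r₁/r₂)³ = (0.4081)³ = 0.06796.
B₂ ≈ 6.001×10⁻⁸ T.

B ≈ 6.00×10⁻⁸ T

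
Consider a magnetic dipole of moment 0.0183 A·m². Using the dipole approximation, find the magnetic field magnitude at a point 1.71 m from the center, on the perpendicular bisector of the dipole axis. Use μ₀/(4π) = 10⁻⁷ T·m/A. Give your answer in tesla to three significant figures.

In the equatorial plane B = (μ₀/4π)·m/r³ (half the axial value).
B = (10⁻⁷)·(0.0183) / (1.71)³ = 3.660×10⁻¹⁰ T.

B ≈ 3.66×10⁻¹⁰ T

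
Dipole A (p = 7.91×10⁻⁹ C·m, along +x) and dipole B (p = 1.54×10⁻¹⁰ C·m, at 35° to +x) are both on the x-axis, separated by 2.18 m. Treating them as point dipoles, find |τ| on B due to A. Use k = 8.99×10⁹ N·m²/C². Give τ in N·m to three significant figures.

The second dipole sits on the axis of the first, so the field there is axial: E₁ = 2kp₁/r³ along +x.
E₁ = 2(8.99×10⁹)(7.91×10⁻⁹)/(2.18)³ = 13.73 N/C.
Torque on the second dipole: τ = p₂ E₁ sinθ.
τ = (1.54×10⁻¹⁰)(13.73)·sin35° = 1.213×10⁻⁹ N·m.

τ ≈ 1.21×10⁻⁹ N·m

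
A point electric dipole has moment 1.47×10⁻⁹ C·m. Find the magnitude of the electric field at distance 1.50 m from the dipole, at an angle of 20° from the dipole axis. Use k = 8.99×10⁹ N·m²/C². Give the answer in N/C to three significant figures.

E ≈ 7.48 N/C

At angle θ the dipole field magnitude is E = (kp/r³)·√(1 + 3cos²θ).
kp/r³ = (8.99×10⁹)(1.47×10⁻⁹) / (1.50)³ = 3.916 N/C.
√(1 + 3cos²20°) = √(1 + 3·0.8830) = √3.6491 ≈ 1.9103.
E ≈ 3.916 × 1.910 = 7.480 N/C.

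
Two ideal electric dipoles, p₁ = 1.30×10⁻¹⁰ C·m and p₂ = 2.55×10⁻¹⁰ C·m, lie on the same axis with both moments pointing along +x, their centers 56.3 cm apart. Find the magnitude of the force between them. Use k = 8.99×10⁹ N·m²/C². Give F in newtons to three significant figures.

On-axis field of dipole 1 at distance r: E = 2kp₁/r³. Force on dipole 2 is F = p₂·dE/dr (gradient along axis).
dE/dr = −6kp₁/r⁴, so |F| = 6kp₁p₂/r⁴ (attractive for aligned moments).
F = 6(8.99×10⁹)(1.30×10⁻¹⁰)(2.55×10⁻¹⁰)/(0.563)⁴ = 1.780×10⁻⁸ N.

F ≈ 1.78×10⁻⁸ N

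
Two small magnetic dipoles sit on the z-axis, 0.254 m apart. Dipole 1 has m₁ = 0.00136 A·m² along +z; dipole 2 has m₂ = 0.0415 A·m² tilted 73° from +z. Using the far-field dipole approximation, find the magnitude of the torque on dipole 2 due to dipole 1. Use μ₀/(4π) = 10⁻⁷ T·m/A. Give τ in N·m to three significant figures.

τ ≈ 6.59×10⁻¹⁰ N·m

Dipole B is on the axis of dipole A, so B₁ there is axial: B₁ = (μ₀/4π)·2m₁/r³ along +z.
B₁ = 2(10⁻⁷)(0.00136)/(0.254)³ = 1.660×10⁻⁸ T.
τ = m₂ B₁ sinθ.
τ = (0.0415)(1.660×10⁻⁸)·sin73° = 6.587×10⁻¹⁰ N·m.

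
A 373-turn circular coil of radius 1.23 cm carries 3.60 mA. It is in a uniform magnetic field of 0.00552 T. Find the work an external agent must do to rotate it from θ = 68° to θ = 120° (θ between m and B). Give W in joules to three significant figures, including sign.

m = NIA = NIπa² = 373·(0.00360)·π·(0.0123)² = 6.382×10⁻⁴ A·m².
W_ext = ΔU = −mB cosθ₂ + mB cosθ₁ = mB(cosθ₁ − cosθ₂).
W = (6.382×10⁻⁴)(0.00552)·(cos68° − cos120°) = (3.523×10⁻⁶)·(+0.8746) = 3.081×10⁻⁶ J.

W ≈ 3.08×10⁻⁶ J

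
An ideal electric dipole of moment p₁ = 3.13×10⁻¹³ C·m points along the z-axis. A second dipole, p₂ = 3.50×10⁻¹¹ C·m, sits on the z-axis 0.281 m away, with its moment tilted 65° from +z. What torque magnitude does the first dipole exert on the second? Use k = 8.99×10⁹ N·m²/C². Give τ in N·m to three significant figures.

τ ≈ 8.05×10⁻¹² N·m

The second dipole sits on the axis of the first, so the field there is axial: E₁ = 2kp₁/r³ along +z.
E₁ = 2(8.99×10⁹)(3.13×10⁻¹³)/(0.281)³ = 0.2536 N/C.
Torque on the second dipole: τ = p₂ E₁ sinθ.
τ = (3.50×10⁻¹¹)(0.2536)·sin65° = 8.046×10⁻¹² N·m.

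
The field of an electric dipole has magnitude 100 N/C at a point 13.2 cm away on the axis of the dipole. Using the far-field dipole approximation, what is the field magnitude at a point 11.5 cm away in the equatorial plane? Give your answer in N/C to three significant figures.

Dipole fields scale as 1/r³ in the far field.
The axial field is twice the equatorial field at the same r, so the geometry factor is 1/2.
E₂ = E₁ · (1/2) · (r₁/r₂)³ = 100 · 0.5 · (13.2/11.5)³.
(r₁/r₂)³ = (1.148)³ = 1.512.
E₂ ≈ 75.61 N/C.

E ≈ 75.6 N/C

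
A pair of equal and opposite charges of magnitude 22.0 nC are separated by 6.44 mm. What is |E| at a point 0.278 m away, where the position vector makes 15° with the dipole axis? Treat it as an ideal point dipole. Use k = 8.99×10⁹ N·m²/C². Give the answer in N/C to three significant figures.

E ≈ 116 N/C

Dipole moment p = qd = (2.20×10⁻⁸ C)(0.00644 m) = 1.417×10⁻¹⁰ C·m.
At angle θ the dipole field magnitude is E = (kp/r³)·√(1 + 3cos²θ).
kp/r³ = (8.99×10⁹)(1.417×10⁻¹⁰) / (0.278)³ = 59.29 N/C.
√(1 + 3cos²15°) = √(1 + 3·0.9330) = √3.7990 ≈ 1.9491.
E ≈ 59.29 × 1.949 = 115.6 N/C.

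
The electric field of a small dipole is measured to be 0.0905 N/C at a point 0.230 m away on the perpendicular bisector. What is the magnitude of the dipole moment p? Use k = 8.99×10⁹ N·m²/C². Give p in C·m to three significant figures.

p ≈ 1.22×10⁻¹³ C·m

In the equatorial plane E = kp/r³, so p = Er³/(k).
p = (0.0905)·(0.230)³ / (8.99×10⁹) = 1.225×10⁻¹³ C·m.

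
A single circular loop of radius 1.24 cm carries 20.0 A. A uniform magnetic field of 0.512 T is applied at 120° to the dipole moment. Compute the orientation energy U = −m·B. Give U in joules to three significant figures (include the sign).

Magnetic moment m = IA = Iπa² = (20.0)·π·(0.0124)² = 0.009661 A·m².
U = −m·B = −mB cosθ.
U = −(0.009661)(0.512)·cos120° = 0.002473 J.

U ≈ 0.00247 J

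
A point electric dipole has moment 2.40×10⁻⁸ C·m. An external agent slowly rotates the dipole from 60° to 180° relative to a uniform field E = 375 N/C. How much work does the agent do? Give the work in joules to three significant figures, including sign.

W_ext = ΔU = U(θ₂) − U(θ₁) = −pE cosθ₂ − (−pE cosθ₁) = pE(cosθ₁ − cosθ₂).
W = (2.40×10⁻⁸)(375)·(cos60° − cos180°) = (9.000×10⁻⁶)·(+1.5000) = 1.350×10⁻⁵ J.

W ≈ 1.35×10⁻⁵ J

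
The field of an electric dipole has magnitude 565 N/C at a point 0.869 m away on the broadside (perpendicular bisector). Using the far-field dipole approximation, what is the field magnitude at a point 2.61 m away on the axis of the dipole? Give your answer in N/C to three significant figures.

Dipole fields scale as 1/r³ in the far field.
The axial field is twice the equatorial field at the same r, so the geometry factor is 2/1.
E₂ = E₁ · (2/1) · (r₁/r₂)³ = 565 · 2 · (0.869/2.61)³.
(r₁/r₂)³ = (0.333)³ = 0.03691.
E₂ ≈ 41.71 N/C.

E ≈ 41.7 N/C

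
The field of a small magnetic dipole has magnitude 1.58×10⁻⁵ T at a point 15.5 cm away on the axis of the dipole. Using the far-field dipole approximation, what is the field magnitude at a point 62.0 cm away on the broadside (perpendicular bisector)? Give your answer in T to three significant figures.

Dipole fields scale as 1/r³ in the far field.
The axial field is twice the equatorial field at the same r, so the geometry factor is 1/2.
B₂ = B₁ · (1/2) · (r₁/r₂)³ = 1.58×10⁻⁵ · 0.5 · (15.5/62.0)³.
(r₁/r₂)³ = (0.25)³ = 0.01562.
B₂ ≈ 1.234×10⁻⁷ T.

B ≈ 1.23×10⁻⁷ T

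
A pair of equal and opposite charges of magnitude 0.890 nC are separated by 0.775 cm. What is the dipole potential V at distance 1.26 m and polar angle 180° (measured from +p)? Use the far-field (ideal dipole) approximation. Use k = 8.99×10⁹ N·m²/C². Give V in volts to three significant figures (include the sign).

Dipole moment p = qd = (8.90×10⁻¹⁰ C)(0.00775 m) = 6.898×10⁻¹² C·m.
The dipole potential is V = kp cosθ / r².
V = (8.99×10⁹)(6.898×10⁻¹²)·cos180° / (1.26)² = -0.03906 V.

V ≈ -0.0391 V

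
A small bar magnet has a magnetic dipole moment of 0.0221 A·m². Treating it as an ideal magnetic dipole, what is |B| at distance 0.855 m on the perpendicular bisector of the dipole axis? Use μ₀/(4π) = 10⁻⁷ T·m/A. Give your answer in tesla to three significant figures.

In the equatorial plane B = (μ₀/4π)·m/r³ (half the axial value).
B = (10⁻⁷)·(0.0221) / (0.855)³ = 3.536×10⁻⁹ T.

B ≈ 3.54×10⁻⁹ T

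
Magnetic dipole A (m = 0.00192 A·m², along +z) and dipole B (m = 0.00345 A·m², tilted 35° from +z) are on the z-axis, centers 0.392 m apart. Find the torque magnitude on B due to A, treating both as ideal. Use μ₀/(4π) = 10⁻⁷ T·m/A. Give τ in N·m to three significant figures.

Dipole B is on the axis of dipole A, so B₁ there is axial: B₁ = (μ₀/4π)·2m₁/r³ along +z.
B₁ = 2(10⁻⁷)(0.00192)/(0.392)³ = 6.375×10⁻⁹ T.
τ = m₂ B₁ sinθ.
τ = (0.00345)(6.375×10⁻⁹)·sin35° = 1.261×10⁻¹¹ N·m.

τ ≈ 1.26×10⁻¹¹ N·m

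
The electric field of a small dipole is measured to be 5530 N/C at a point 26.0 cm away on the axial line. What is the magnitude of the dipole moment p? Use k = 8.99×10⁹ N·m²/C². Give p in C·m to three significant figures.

On axis E = 2kp/r³, so p = Er³/(2k).
p = (5530)·(0.260)³ / (2·8.99×10⁹) = 5.406×10⁻⁹ C·m.

p ≈ 5.41×10⁻⁹ C·m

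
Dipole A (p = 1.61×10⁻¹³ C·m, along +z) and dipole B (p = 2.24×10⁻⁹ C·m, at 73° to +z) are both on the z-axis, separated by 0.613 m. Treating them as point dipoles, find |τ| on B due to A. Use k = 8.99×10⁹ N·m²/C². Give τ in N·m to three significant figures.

The second dipole sits on the axis of the first, so the field there is axial: E₁ = 2kp₁/r³ along +z.
E₁ = 2(8.99×10⁹)(1.61×10⁻¹³)/(0.613)³ = 0.01257 N/C.
Torque on the second dipole: τ = p₂ E₁ sinθ.
τ = (2.24×10⁻⁹)(0.01257)·sin73° = 2.692×10⁻¹¹ N·m.

τ ≈ 2.69×10⁻¹¹ N·m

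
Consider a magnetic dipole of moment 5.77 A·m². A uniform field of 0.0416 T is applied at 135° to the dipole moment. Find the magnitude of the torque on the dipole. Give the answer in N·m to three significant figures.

Torque on a magnetic dipole: τ = mB sinθ.
τ = (5.77)(0.0416)·sin135° = 0.1697 N·m.

τ ≈ 0.170 N·m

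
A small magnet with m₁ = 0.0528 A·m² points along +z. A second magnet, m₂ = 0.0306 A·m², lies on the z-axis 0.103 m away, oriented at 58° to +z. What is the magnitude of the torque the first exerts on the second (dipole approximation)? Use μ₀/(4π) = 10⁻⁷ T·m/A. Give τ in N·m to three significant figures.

Dipole B is on the axis of dipole A, so B₁ there is axial: B₁ = (μ₀/4π)·2m₁/r³ along +z.
B₁ = 2(10⁻⁷)(0.0528)/(0.103)³ = 9.664×10⁻⁶ T.
τ = m₂ B₁ sinθ.
τ = (0.0306)(9.664×10⁻⁶)·sin58° = 2.508×10⁻⁷ N·m.

τ ≈ 2.51×10⁻⁷ N·m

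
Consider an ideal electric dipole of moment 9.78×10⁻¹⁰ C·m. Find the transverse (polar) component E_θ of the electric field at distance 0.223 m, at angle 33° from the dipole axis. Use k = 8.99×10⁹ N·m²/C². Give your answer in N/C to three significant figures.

For a dipole, E_θ = (kp sinθ)/r³.
kp/r³ = (8.99×10⁹)(9.78×10⁻¹⁰)/(0.223)³ = 792.8 N/C.
E_θ = 792.8·sin33° = 431.8 N/C.

E_θ ≈ 432 N/C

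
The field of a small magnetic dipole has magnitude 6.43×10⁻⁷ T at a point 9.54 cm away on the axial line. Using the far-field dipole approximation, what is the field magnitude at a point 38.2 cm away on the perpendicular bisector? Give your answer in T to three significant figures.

B ≈ 5.01×10⁻⁹ T

Dipole fields scale as 1/r³ in the far field.
The axial field is twice the equatorial field at the same r, so the geometry factor is 1/2.
B₂ = B₁ · (1/2) · (r₁/r₂)³ = 6.43×10⁻⁷ · 0.5 · (9.54/38.2)³.
(r₁/r₂)³ = (0.2497)³ = 0.01558.
B₂ ≈ 5.008×10⁻⁹ T.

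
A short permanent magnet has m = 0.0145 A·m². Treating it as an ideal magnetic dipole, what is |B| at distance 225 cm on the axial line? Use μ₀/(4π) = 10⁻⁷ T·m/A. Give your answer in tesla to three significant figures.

B ≈ 2.55×10⁻¹⁰ T

On axis B = (μ₀/4π)·2m/r³.
B = 2·(10⁻⁷)·(0.0145) / (2.25)³ = 2.546×10⁻¹⁰ T.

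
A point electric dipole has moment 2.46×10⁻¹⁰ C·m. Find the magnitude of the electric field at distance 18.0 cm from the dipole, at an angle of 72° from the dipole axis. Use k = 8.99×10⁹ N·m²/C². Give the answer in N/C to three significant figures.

E ≈ 430 N/C

At angle θ the dipole field magnitude is E = (kp/r³)·√(1 + 3cos²θ).
kp/r³ = (8.99×10⁹)(2.46×10⁻¹⁰) / (0.180)³ = 379.2 N/C.
√(1 + 3cos²72°) = √(1 + 3·0.0955) = √1.2865 ≈ 1.1342.
E ≈ 379.2 × 1.134 = 430.1 N/C.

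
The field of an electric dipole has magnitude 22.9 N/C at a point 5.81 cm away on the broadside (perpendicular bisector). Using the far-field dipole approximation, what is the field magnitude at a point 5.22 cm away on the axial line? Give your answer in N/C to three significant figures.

Dipole fields scale as 1/r³ in the far field.
The axial field is twice the equatorial field at the same r, so the geometry factor is 2/1.
E₂ = E₁ · (2/1) · (r₁/r₂)³ = 22.9 · 2 · (5.81/5.22)³.
(r₁/r₂)³ = (1.113)³ = 1.379.
E₂ ≈ 63.15 N/C.

E ≈ 63.2 N/C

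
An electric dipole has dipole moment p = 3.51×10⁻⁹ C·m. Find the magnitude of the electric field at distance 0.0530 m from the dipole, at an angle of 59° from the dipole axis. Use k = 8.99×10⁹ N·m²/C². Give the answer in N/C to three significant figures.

At angle θ the dipole field magnitude is E = (kp/r³)·√(1 + 3cos²θ).
kp/r³ = (8.99×10⁹)(3.51×10⁻⁹) / (0.0530)³ = 2.120×10⁵ N/C.
√(1 + 3cos²59°) = √(1 + 3·0.2653) = √1.7958 ≈ 1.3401.
E ≈ 2.120×10⁵ × 1.340 = 2.840×10⁵ N/C.

E ≈ 2.84×10⁵ N/C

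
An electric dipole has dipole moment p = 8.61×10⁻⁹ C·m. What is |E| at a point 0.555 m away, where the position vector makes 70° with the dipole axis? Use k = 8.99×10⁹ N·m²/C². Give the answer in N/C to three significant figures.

At angle θ the dipole field magnitude is E = (kp/r³)·√(1 + 3cos²θ).
kp/r³ = (8.99×10⁹)(8.61×10⁻⁹) / (0.555)³ = 452.8 N/C.
√(1 + 3cos²70°) = √(1 + 3·0.1170) = √1.3509 ≈ 1.1623.
E ≈ 452.8 × 1.162 = 526.3 N/C.

E ≈ 526 N/C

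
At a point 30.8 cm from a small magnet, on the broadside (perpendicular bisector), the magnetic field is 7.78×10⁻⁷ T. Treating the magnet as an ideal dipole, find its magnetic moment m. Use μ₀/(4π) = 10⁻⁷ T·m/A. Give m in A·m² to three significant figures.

m ≈ 0.227 A·m²

In the equatorial plane B = (μ₀/4π)·m/r³, so m = Br³·4π/(μ₀).
m = (7.78×10⁻⁷)·(0.308)³ / (10⁻⁷) = 0.2273 A·m².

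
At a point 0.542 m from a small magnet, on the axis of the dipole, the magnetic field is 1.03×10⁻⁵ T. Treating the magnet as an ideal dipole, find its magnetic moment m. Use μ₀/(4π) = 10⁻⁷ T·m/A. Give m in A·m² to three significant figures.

m ≈ 8.20 A·m²

On axis B = (μ₀/4π)·2m/r³, so m = Br³·4π/(μ₀·2).
m = (1.03×10⁻⁵)·(0.542)³ / (2·10⁻⁷) = 8.200 A·m².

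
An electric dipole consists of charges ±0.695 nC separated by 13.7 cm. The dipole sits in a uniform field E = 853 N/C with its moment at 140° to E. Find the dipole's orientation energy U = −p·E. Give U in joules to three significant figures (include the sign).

U ≈ 6.22×10⁻⁸ J

Dipole moment p = qd = (6.95×10⁻¹⁰ C)(0.137 m) = 9.522×10⁻¹¹ C·m.
U = −p·E = −pE cosθ.
U = −(9.522×10⁻¹¹)(853)·cos140° = 6.222×10⁻⁸ J.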